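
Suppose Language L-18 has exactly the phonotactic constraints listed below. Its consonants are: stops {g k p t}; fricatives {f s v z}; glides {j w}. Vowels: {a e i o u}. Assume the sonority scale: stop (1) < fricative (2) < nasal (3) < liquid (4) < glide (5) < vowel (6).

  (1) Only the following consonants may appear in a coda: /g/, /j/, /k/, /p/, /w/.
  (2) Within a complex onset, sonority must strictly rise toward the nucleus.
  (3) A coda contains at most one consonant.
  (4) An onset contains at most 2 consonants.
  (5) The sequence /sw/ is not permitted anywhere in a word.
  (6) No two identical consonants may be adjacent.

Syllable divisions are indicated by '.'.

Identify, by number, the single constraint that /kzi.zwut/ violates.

1

/kzi.zwut/: syllable 2 coda contains /t/, which is not a licensed coda consonant.
This is a violation of constraint 1: "Only the following consonants may appear in a coda: /g/, /j/, /k/, /p/, /w/."
The remaining constraints (2, 3, 4, 5, 6) are satisfied.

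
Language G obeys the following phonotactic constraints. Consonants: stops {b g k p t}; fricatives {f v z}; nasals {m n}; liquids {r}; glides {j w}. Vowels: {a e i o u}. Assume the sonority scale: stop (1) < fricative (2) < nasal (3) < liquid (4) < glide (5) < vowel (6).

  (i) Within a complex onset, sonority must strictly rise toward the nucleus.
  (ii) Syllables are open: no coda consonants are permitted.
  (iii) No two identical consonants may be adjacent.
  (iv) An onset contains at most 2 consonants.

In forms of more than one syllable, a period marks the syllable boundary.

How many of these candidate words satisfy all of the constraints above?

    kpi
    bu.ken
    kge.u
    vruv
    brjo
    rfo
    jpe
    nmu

0

kpi — violates constraint (i): syllable 1 onset /kp/: /k/ (stop, 1) → /p/ (stop, 1) does not rise → ill-formed
bu.ken — violates constraint (ii): syllable 2 coda /n/ has 1 consonant (> 0) → ill-formed
kge.u — violates constraint (i): syllable 1 onset /kg/: /k/ (stop, 1) → /g/ (stop, 1) does not rise → ill-formed
vruv — violates constraint (ii): syllable 1 coda /v/ has 1 consonant (> 0) → ill-formed
brjo — violates constraint (iv): syllable 1 onset /brj/ has 3 consonants (> 2) → ill-formed
rfo — violates constraint (i): syllable 1 onset /rf/: /r/ (liquid, 4) → /f/ (fricative, 2) does not rise → ill-formed
jpe — violates constraint (i): syllable 1 onset /jp/: /j/ (glide, 5) → /p/ (stop, 1) does not rise → ill-formed
nmu — violates constraint (i): syllable 1 onset /nm/: /n/ (nasal, 3) → /m/ (nasal, 3) does not rise → ill-formed
No form is well-formed → 0.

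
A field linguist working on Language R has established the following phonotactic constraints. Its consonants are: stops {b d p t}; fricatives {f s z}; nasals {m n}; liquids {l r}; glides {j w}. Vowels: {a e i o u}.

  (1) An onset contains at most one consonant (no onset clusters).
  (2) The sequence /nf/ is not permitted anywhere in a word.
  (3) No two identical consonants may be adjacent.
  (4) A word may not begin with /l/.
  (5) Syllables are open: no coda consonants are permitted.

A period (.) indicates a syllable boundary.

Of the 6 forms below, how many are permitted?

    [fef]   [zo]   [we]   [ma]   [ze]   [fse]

[fef] — violates constraint 5: syllable 1 coda /f/ has 1 consonant (> 0) → not permitted
[zo] — σ1 onset /z/, coda /∅/ ok → permitted
[we] — σ1 onset /w/, coda /∅/ ok → permitted
[ma] — σ1 onset /m/, coda /∅/ ok → permitted
[ze] — σ1 onset /z/, coda /∅/ ok → permitted
[fse] — violates constraint 1: syllable 1 onset /fs/ has 2 consonants (> 1) → not permitted
Permitted: [zo], [we], [ma], [ze] → 4.

4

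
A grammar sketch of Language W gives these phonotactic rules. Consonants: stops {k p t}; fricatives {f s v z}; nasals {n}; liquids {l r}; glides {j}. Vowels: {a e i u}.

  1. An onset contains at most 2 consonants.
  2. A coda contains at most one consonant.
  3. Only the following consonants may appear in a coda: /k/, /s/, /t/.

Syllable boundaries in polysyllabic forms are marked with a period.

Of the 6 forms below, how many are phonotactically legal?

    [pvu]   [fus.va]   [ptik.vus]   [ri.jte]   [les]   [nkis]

6

[pvu] — σ1 onset /pv/ (2C), coda /∅/ ok → phonotactically legal
[fus.va] — σ1 onset /f/, coda /s/ ok; σ2 onset /v/, coda /∅/ ok → phonotactically legal
[ptik.vus] — σ1 onset /pt/ (2C), coda /k/ ok; σ2 onset /v/, coda /s/ ok → phonotactically legal
[ri.jte] — σ1 onset /r/, coda /∅/ ok; σ2 onset /jt/ (2C), coda /∅/ ok → phonotactically legal
[les] — σ1 onset /l/, coda /s/ ok → phonotactically legal
[nkis] — σ1 onset /nk/ (2C), coda /s/ ok → phonotactically legal
Phonotactically legal: [pvu], [fus.va], [ptik.vus], [ri.jte], [les], [nkis] → 6.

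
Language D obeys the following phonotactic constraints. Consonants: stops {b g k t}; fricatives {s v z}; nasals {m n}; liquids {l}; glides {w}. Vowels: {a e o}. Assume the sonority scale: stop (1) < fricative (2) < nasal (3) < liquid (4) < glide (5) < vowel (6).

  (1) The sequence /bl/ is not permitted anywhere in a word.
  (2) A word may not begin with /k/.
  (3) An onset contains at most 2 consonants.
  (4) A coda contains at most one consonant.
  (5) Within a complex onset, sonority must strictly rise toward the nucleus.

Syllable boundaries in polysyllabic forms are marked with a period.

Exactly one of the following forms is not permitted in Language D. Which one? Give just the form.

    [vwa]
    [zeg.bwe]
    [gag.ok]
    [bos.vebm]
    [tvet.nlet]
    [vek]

[bos.vebm]

[vwa] — σ1 onset /vw/ (2→5 rises), coda /∅/ ok → permitted
[zeg.bwe] — σ1 onset /z/, coda /g/ ok; σ2 onset /bw/ (1→5 rises), coda /∅/ ok → permitted
[gag.ok] — σ1 onset /g/, coda /g/ ok; σ2 onset /∅/, coda /k/ ok → permitted
[bos.vebm] — violates constraint 4: syllable 2 coda /bm/ has 2 consonants (> 1) → not permitted
[tvet.nlet] — σ1 onset /tv/ (1→2 rises), coda /t/ ok; σ2 onset /nl/ (3→4 rises), coda /t/ ok → permitted
[vek] — σ1 onset /v/, coda /k/ ok → permitted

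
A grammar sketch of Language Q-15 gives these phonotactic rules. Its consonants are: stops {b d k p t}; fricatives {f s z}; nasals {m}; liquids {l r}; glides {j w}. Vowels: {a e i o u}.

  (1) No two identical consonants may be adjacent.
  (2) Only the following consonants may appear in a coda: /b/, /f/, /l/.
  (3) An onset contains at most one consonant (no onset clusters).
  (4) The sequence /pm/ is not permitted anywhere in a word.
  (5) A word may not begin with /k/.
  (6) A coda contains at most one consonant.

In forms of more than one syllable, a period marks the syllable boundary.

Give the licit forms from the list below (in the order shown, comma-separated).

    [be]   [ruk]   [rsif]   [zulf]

[be]

[be] — σ1 onset /b/, coda /∅/ ok → licit
[ruk] — violates constraint 2: syllable 1 coda contains /k/, which is not a licensed coda consonant → illicit
[rsif] — violates constraint 3: syllable 1 onset /rs/ has 2 consonants (> 1) → illicit
[zulf] — violates constraint 6: syllable 1 coda /lf/ has 2 consonants (> 1) → illicit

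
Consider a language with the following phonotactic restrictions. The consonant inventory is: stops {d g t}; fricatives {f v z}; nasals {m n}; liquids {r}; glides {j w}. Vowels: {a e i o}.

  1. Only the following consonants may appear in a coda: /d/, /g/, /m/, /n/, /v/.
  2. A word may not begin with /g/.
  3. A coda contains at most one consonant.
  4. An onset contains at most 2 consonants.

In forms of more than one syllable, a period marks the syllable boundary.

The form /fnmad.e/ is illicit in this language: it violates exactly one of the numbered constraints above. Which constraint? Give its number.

/fnmad.e/: syllable 1 onset /fnm/ has 3 consonants (> 2).
This is a violation of constraint 4: "An onset contains at most 2 consonants."
The remaining constraints (1, 2, 3) are satisfied.

4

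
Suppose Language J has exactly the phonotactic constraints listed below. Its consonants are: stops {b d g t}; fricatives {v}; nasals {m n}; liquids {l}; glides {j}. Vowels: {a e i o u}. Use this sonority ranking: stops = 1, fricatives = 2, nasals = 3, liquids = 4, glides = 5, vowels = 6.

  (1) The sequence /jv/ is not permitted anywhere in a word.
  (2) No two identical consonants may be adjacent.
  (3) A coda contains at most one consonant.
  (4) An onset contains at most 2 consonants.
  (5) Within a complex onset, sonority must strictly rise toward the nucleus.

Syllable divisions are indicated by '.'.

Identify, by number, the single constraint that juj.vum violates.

1

juj.vum: contains banned sequence /jv/.
This is a violation of constraint 1: "The sequence /jv/ is not permitted anywhere in a word."
The remaining constraints (2, 3, 4, 5) are satisfied.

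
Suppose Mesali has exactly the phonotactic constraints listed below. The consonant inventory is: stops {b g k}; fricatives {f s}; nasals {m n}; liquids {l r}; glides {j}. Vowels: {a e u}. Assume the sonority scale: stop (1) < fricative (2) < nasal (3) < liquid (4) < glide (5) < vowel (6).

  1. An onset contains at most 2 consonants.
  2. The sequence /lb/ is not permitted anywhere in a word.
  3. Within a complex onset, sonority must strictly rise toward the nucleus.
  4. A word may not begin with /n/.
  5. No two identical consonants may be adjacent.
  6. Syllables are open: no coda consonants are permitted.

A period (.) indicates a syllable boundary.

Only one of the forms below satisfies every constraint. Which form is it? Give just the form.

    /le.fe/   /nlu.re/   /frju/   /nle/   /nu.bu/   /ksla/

/le.fe/ — σ1 onset /l/, coda /∅/ ok; σ2 onset /f/, coda /∅/ ok → permitted
/nlu.re/ — violates constraint 4: word begins with /n/ → not permitted
/frju/ — violates constraint 1: syllable 1 onset /frj/ has 3 consonants (> 2) → not permitted
/nle/ — violates constraint 4: word begins with /n/ → not permitted
/nu.bu/ — violates constraint 4: word begins with /n/ → not permitted
/ksla/ — violates constraint 1: syllable 1 onset /ksl/ has 3 consonants (> 2) → not permitted

/le.fe/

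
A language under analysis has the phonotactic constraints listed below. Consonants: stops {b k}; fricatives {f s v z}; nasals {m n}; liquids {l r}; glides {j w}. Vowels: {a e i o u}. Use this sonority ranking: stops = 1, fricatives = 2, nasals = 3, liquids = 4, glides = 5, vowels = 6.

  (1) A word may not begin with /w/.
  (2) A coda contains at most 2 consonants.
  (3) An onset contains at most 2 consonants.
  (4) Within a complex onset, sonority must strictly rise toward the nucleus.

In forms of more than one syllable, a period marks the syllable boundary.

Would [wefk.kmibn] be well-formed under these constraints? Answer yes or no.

no

[wefk.kmibn] — violates constraint 1: word begins with /w/ → ill-formed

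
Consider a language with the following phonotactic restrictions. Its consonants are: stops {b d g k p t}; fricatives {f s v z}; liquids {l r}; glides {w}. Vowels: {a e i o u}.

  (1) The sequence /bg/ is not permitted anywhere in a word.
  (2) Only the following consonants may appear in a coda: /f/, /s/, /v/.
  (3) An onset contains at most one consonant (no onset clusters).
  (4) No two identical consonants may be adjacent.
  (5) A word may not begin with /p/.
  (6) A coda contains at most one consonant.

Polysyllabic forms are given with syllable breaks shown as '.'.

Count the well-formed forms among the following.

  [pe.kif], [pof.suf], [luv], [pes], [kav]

[pe.kif] — violates constraint 5: word begins with /p/ → ill-formed
[pof.suf] — violates constraint 5: word begins with /p/ → ill-formed
[luv] — σ1 onset /l/, coda /v/ ok → well-formed
[pes] — violates constraint 5: word begins with /p/ → ill-formed
[kav] — σ1 onset /k/, coda /v/ ok → well-formed
Well-formed: [luv], [kav] → 2.

2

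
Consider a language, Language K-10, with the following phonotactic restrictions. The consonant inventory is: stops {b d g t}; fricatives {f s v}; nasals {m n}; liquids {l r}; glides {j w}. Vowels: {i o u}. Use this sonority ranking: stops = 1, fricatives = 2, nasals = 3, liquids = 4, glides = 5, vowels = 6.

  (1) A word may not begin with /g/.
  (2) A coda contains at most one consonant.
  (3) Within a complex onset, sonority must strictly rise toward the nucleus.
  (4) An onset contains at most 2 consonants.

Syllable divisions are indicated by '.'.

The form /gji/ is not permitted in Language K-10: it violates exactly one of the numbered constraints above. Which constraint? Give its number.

/gji/: word begins with /g/.
This is a violation of constraint 1: "A word may not begin with /g/."
The remaining constraints (2, 3, 4) are satisfied.

1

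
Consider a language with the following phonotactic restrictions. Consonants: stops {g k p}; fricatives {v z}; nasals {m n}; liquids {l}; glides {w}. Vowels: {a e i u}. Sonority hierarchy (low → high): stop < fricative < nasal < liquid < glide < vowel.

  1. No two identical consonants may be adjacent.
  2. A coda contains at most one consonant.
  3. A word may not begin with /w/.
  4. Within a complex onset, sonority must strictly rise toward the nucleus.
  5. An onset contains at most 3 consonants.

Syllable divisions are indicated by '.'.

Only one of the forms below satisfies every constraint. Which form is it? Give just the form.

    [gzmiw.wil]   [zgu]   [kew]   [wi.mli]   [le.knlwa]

[gzmiw.wil] — violates constraint 1: adjacent identical consonants /ww/ → phonotactically illegal
[zgu] — violates constraint 4: syllable 1 onset /zg/: /z/ (fricative, 2) → /g/ (stop, 1) does not rise → phonotactically illegal
[kew] — σ1 onset /k/, coda /w/ ok → phonotactically legal
[wi.mli] — violates constraint 3: word begins with /w/ → phonotactically illegal
[le.knlwa] — violates constraint 5: syllable 2 onset /knlw/ has 4 consonants (> 3) → phonotactically illegal

[kew]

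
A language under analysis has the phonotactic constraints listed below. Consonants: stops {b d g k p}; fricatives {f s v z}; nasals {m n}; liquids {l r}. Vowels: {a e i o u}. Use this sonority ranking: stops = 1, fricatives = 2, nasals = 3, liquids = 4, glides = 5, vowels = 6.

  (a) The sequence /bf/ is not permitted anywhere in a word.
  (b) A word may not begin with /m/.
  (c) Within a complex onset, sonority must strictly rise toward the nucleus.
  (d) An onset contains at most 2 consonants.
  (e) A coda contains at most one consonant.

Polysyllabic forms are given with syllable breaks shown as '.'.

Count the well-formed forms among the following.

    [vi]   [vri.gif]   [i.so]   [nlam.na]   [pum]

5

[vi] — σ1 onset /v/, coda /∅/ ok → well-formed
[vri.gif] — σ1 onset /vr/ (2→4 rises), coda /∅/ ok; σ2 onset /g/, coda /f/ ok → well-formed
[i.so] — σ1 onset /∅/, coda /∅/ ok; σ2 onset /s/, coda /∅/ ok → well-formed
[nlam.na] — σ1 onset /nl/ (3→4 rises), coda /m/ ok; σ2 onset /n/, coda /∅/ ok → well-formed
[pum] — σ1 onset /p/, coda /m/ ok → well-formed
Well-formed: [vi], [vri.gif], [i.so], [nlam.na], [pum] → 5.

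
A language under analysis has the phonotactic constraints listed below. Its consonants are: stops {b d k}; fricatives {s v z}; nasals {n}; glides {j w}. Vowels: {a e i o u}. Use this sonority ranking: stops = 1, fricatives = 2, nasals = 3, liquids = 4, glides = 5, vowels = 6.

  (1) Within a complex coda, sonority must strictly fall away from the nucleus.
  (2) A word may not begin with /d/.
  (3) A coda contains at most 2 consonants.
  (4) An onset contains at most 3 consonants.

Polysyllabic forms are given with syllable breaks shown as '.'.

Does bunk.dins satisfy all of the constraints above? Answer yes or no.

bunk.dins — σ1 onset /b/, coda /nk/ (3→1 falls) ok; σ2 onset /d/, coda /ns/ (3→2 falls) ok → permitted

yes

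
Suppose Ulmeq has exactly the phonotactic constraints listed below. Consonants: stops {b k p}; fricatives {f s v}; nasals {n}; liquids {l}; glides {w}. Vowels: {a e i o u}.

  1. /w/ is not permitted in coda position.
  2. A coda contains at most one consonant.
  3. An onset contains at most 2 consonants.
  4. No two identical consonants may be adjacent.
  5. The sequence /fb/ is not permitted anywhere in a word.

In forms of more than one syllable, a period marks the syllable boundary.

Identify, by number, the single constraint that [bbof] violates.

[bbof]: adjacent identical consonants /bb/.
This is a violation of constraint 4: "No two identical consonants may be adjacent."
The remaining constraints (1, 2, 3, 5) are satisfied.

4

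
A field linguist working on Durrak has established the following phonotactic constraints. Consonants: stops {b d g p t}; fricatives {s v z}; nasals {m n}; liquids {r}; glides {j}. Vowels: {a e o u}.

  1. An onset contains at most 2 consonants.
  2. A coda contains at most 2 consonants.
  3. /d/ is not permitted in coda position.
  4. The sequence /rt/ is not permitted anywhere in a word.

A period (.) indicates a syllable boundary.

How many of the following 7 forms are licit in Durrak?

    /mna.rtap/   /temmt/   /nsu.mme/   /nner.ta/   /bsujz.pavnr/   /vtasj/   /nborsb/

/mna.rtap/ — violates constraint 4: contains banned sequence /rt/ → illicit
/temmt/ — violates constraint 2: syllable 1 coda /mmt/ has 3 consonants (> 2) → illicit
/nsu.mme/ — σ1 onset /ns/ (2C), coda /∅/ ok; σ2 onset /mm/ (2C), coda /∅/ ok → licit
/nner.ta/ — violates constraint 4: contains banned sequence /rt/ → illicit
/bsujz.pavnr/ — violates constraint 2: syllable 2 coda /vnr/ has 3 consonants (> 2) → illicit
/vtasj/ — σ1 onset /vt/ (2C), coda /sj/ (2C) ok → licit
/nborsb/ — violates constraint 2: syllable 1 coda /rsb/ has 3 consonants (> 2) → illicit
Licit: /nsu.mme/, /vtasj/ → 2.

2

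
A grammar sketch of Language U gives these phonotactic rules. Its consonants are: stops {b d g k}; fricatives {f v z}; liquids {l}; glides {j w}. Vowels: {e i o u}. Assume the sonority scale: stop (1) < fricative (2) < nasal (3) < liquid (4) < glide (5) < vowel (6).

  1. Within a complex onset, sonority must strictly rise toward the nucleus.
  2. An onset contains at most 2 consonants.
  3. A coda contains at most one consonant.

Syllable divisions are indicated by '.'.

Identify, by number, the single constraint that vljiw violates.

2

vljiw: syllable 1 onset /vlj/ has 3 consonants (> 2).
This is a violation of constraint 2: "An onset contains at most 2 consonants."
The remaining constraints (1, 3) are satisfied.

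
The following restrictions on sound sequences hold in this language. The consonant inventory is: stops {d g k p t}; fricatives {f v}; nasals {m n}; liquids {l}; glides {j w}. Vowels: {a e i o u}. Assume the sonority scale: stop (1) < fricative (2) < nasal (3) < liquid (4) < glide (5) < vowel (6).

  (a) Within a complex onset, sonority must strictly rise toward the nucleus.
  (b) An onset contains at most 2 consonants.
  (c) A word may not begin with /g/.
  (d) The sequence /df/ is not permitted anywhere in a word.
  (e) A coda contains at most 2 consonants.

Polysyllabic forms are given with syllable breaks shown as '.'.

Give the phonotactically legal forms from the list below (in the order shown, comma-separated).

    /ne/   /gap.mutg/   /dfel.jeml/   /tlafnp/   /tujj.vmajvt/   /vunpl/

/ne/

/ne/ — σ1 onset /n/, coda /∅/ ok → phonotactically legal
/gap.mutg/ — violates constraint (c): word begins with /g/ → phonotactically illegal
/dfel.jeml/ — violates constraint (d): contains banned sequence /df/ → phonotactically illegal
/tlafnp/ — violates constraint (e): syllable 1 coda /fnp/ has 3 consonants (> 2) → phonotactically illegal
/tujj.vmajvt/ — violates constraint (e): syllable 2 coda /jvt/ has 3 consonants (> 2) → phonotactically illegal
/vunpl/ — violates constraint (e): syllable 1 coda /npl/ has 3 consonants (> 2) → phonotactically illegal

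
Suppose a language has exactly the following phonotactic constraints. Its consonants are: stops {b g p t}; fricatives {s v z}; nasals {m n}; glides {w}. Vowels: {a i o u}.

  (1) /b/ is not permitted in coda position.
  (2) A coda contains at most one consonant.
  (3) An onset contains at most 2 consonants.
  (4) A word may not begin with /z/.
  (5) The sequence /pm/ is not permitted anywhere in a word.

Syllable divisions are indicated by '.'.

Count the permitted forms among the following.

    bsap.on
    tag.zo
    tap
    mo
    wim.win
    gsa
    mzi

bsap.on — σ1 onset /bs/ (2C), coda /p/ ok; σ2 onset /∅/, coda /n/ ok → permitted
tag.zo — σ1 onset /t/, coda /g/ ok; σ2 onset /z/, coda /∅/ ok → permitted
tap — σ1 onset /t/, coda /p/ ok → permitted
mo — σ1 onset /m/, coda /∅/ ok → permitted
wim.win — σ1 onset /w/, coda /m/ ok; σ2 onset /w/, coda /n/ ok → permitted
gsa — σ1 onset /gs/ (2C), coda /∅/ ok → permitted
mzi — σ1 onset /mz/ (2C), coda /∅/ ok → permitted
Permitted: bsap.on, tag.zo, tap, mo, wim.win, gsa, mzi → 7.

7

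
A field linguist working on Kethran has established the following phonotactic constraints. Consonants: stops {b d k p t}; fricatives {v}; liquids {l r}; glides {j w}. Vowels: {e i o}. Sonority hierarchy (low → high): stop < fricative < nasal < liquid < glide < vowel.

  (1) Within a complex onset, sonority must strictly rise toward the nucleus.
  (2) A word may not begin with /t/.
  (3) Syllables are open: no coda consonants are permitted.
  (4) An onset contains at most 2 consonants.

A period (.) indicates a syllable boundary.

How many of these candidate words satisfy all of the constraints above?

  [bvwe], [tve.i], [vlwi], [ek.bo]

0

[bvwe] — violates constraint 4: syllable 1 onset /bvw/ has 3 consonants (> 2) → ill-formed
[tve.i] — violates constraint 2: word begins with /t/ → ill-formed
[vlwi] — violates constraint 4: syllable 1 onset /vlw/ has 3 consonants (> 2) → ill-formed
[ek.bo] — violates constraint 3: syllable 1 coda /k/ has 1 consonant (> 0) → ill-formed
No form is well-formed → 0.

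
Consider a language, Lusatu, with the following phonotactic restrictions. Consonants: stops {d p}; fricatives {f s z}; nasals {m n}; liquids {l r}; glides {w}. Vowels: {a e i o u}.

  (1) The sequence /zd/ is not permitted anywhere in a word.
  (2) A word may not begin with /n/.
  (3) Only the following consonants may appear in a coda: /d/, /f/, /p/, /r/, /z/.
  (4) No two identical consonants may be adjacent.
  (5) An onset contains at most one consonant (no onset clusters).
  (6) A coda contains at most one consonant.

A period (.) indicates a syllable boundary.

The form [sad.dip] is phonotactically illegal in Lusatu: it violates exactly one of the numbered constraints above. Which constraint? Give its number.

4

[sad.dip]: adjacent identical consonants /dd/.
This is a violation of constraint 4: "No two identical consonants may be adjacent."
The remaining constraints (1, 2, 3, 5, 6) are satisfied.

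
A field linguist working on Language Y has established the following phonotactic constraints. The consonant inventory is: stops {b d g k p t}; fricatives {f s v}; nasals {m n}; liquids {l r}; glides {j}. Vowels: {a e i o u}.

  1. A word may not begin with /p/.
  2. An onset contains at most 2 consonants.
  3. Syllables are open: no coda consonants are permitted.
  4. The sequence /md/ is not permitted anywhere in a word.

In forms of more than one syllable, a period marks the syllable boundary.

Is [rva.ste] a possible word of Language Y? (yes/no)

[rva.ste] — σ1 onset /rv/ (2C), coda /∅/ ok; σ2 onset /st/ (2C), coda /∅/ ok → permitted

yes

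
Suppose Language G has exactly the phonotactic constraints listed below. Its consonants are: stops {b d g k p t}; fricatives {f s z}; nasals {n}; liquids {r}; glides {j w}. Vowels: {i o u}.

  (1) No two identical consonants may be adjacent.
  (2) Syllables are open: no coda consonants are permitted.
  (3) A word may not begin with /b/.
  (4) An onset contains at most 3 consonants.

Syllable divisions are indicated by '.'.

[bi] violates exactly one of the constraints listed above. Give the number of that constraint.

3

[bi]: word begins with /b/.
This is a violation of constraint 3: "A word may not begin with /b/."
The remaining constraints (1, 2, 4) are satisfied.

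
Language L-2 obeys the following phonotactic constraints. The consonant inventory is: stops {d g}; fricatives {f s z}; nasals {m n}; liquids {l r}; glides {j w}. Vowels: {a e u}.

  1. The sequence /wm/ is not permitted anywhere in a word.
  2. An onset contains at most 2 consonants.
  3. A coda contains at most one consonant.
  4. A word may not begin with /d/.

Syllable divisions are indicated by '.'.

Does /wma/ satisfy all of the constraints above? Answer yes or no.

no

/wma/ — violates constraint 1: contains banned sequence /wm/ → ill-formed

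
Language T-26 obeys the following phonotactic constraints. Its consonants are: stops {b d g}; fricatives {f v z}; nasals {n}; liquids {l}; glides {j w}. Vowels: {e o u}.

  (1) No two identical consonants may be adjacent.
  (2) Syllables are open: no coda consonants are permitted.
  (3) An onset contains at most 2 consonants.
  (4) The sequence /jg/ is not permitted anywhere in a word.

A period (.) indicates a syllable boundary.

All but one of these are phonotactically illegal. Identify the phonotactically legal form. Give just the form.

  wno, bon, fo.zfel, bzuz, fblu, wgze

wno — σ1 onset /wn/ (2C), coda /∅/ ok → phonotactically legal
bon — violates constraint 2: syllable 1 coda /n/ has 1 consonant (> 0) → phonotactically illegal
fo.zfel — violates constraint 2: syllable 2 coda /l/ has 1 consonant (> 0) → phonotactically illegal
bzuz — violates constraint 2: syllable 1 coda /z/ has 1 consonant (> 0) → phonotactically illegal
fblu — violates constraint 3: syllable 1 onset /fbl/ has 3 consonants (> 2) → phonotactically illegal
wgze — violates constraint 3: syllable 1 onset /wgz/ has 3 consonants (> 2) → phonotactically illegal

wno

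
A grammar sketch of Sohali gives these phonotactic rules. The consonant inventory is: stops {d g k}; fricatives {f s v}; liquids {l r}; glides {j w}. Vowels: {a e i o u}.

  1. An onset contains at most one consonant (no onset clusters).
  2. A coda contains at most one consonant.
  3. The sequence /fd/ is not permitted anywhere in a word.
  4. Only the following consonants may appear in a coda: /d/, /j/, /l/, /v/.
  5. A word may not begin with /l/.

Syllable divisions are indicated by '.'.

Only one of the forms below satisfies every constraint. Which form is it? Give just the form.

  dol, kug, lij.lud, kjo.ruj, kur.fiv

dol — σ1 onset /d/, coda /l/ ok → phonotactically legal
kug — violates constraint 4: syllable 1 coda contains /g/, which is not a licensed coda consonant → phonotactically illegal
lij.lud — violates constraint 5: word begins with /l/ → phonotactically illegal
kjo.ruj — violates constraint 1: syllable 1 onset /kj/ has 2 consonants (> 1) → phonotactically illegal
kur.fiv — violates constraint 4: syllable 1 coda contains /r/, which is not a licensed coda consonant → phonotactically illegal

dol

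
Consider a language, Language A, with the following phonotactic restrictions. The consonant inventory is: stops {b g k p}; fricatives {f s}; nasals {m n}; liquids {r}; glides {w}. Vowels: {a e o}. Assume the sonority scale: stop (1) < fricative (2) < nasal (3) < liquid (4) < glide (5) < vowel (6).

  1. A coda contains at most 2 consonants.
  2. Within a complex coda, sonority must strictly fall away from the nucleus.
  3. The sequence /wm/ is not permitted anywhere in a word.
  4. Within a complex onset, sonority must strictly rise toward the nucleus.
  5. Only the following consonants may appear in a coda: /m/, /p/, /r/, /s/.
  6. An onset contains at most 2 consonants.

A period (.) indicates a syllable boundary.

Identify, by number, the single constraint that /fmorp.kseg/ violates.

/fmorp.kseg/: syllable 2 coda contains /g/, which is not a licensed coda consonant.
This is a violation of constraint 5: "Only the following consonants may appear in a coda: /m/, /p/, /r/, /s/."
The remaining constraints (1, 2, 3, 4, 6) are satisfied.

5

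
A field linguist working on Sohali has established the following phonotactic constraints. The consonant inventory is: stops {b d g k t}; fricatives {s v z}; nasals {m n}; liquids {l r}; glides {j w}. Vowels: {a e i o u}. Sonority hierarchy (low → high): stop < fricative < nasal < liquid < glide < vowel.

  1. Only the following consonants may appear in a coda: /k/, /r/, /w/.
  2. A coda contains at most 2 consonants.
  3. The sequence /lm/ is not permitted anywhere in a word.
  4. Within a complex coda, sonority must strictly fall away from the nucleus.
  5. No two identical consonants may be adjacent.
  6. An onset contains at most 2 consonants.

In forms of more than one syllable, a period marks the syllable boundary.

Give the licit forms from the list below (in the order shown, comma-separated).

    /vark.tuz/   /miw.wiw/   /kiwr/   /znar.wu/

/vark.tuz/ — violates constraint 1: syllable 2 coda contains /z/, which is not a licensed coda consonant → illicit
/miw.wiw/ — violates constraint 5: adjacent identical consonants /ww/ → illicit
/kiwr/ — σ1 onset /k/, coda /wr/ (5→4 falls) ok → licit
/znar.wu/ — σ1 onset /zn/ (2C), coda /r/ ok; σ2 onset /w/, coda /∅/ ok → licit

/kiwr/, /znar.wu/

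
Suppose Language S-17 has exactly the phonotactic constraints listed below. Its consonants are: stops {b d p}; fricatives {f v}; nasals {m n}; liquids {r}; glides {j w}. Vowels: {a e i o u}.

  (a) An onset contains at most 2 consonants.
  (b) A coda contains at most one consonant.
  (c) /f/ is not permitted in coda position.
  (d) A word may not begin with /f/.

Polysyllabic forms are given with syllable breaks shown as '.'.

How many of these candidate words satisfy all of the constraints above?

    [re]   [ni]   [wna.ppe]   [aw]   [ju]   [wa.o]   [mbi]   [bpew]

[re] — σ1 onset /r/, coda /∅/ ok → well-formed
[ni] — σ1 onset /n/, coda /∅/ ok → well-formed
[wna.ppe] — σ1 onset /wn/ (2C), coda /∅/ ok; σ2 onset /pp/ (2C), coda /∅/ ok → well-formed
[aw] — σ1 onset /∅/, coda /w/ ok → well-formed
[ju] — σ1 onset /j/, coda /∅/ ok → well-formed
[wa.o] — σ1 onset /w/, coda /∅/ ok; σ2 onset /∅/, coda /∅/ ok → well-formed
[mbi] — σ1 onset /mb/ (2C), coda /∅/ ok → well-formed
[bpew] — σ1 onset /bp/ (2C), coda /w/ ok → well-formed
Well-formed: [re], [ni], [wna.ppe], [aw], [ju], [wa.o], [mbi], [bpew] → 8.

8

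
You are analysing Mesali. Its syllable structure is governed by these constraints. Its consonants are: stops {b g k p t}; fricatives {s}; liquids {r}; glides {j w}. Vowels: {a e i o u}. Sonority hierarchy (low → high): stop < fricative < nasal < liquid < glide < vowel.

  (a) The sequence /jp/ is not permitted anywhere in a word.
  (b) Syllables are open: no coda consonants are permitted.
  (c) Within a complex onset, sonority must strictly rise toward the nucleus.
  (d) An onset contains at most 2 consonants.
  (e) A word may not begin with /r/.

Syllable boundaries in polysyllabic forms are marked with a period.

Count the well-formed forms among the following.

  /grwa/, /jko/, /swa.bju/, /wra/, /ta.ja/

/grwa/ — violates constraint (d): syllable 1 onset /grw/ has 3 consonants (> 2) → ill-formed
/jko/ — violates constraint (c): syllable 1 onset /jk/: /j/ (glide, 5) → /k/ (stop, 1) does not rise → ill-formed
/swa.bju/ — σ1 onset /sw/ (2→5 rises), coda /∅/ ok; σ2 onset /bj/ (1→5 rises), coda /∅/ ok → well-formed
/wra/ — violates constraint (c): syllable 1 onset /wr/: /w/ (glide, 5) → /r/ (liquid, 4) does not rise → ill-formed
/ta.ja/ — σ1 onset /t/, coda /∅/ ok; σ2 onset /j/, coda /∅/ ok → well-formed
Well-formed: /swa.bju/, /ta.ja/ → 2.

2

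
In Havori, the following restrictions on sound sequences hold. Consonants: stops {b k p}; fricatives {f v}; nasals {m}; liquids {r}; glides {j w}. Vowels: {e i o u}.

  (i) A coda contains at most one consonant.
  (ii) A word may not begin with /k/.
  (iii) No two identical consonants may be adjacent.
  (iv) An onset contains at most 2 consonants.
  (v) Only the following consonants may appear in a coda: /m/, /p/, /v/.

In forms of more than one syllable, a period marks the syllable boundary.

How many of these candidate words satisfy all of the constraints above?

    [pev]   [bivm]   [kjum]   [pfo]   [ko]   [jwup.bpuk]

[pev] — σ1 onset /p/, coda /v/ ok → phonotactically legal
[bivm] — violates constraint (i): syllable 1 coda /vm/ has 2 consonants (> 1) → phonotactically illegal
[kjum] — violates constraint (ii): word begins with /k/ → phonotactically illegal
[pfo] — σ1 onset /pf/ (2C), coda /∅/ ok → phonotactically legal
[ko] — violates constraint (ii): word begins with /k/ → phonotactically illegal
[jwup.bpuk] — violates constraint (v): syllable 2 coda contains /k/, which is not a licensed coda consonant → phonotactically illegal
Phonotactically legal: [pev], [pfo] → 2.

2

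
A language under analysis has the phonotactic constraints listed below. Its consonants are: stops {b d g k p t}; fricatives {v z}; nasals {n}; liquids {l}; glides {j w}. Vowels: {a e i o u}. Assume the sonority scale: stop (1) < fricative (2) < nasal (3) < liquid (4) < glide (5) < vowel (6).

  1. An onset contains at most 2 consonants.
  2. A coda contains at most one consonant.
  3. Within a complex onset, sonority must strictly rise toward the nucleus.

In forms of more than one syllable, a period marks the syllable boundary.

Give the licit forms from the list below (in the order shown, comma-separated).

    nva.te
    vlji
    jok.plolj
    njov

njov

nva.te — violates constraint 3: syllable 1 onset /nv/: /n/ (nasal, 3) → /v/ (fricative, 2) does not rise → illicit
vlji — violates constraint 1: syllable 1 onset /vlj/ has 3 consonants (> 2) → illicit
jok.plolj — violates constraint 2: syllable 2 coda /lj/ has 2 consonants (> 1) → illicit
njov — σ1 onset /nj/ (3→5 rises), coda /v/ ok → licit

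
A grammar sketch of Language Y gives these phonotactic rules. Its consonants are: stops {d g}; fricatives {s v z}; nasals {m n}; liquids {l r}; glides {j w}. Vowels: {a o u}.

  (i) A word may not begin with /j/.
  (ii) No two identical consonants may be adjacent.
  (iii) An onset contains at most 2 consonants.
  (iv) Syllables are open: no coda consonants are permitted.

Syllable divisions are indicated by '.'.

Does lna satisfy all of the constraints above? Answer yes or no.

yes

lna — σ1 onset /ln/ (2C), coda /∅/ ok → phonotactically legal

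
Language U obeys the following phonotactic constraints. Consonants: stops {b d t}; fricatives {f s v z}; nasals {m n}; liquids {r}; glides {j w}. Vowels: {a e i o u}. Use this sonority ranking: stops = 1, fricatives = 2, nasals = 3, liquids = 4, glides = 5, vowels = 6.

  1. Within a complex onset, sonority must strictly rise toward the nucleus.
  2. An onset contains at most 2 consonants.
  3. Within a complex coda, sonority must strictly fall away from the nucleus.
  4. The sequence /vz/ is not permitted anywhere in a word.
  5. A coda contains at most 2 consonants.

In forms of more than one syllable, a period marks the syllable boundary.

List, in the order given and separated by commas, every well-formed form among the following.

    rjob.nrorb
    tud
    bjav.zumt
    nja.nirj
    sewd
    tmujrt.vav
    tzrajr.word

rjob.nrorb, tud, sewd

rjob.nrorb — σ1 onset /rj/ (4→5 rises), coda /b/ ok; σ2 onset /nr/ (3→4 rises), coda /rb/ (4→1 falls) ok → well-formed
tud — σ1 onset /t/, coda /d/ ok → well-formed
bjav.zumt — violates constraint 4: contains banned sequence /vz/ → ill-formed
nja.nirj — violates constraint 3: syllable 2 coda /rj/: /r/ (liquid, 4) → /j/ (glide, 5) does not fall → ill-formed
sewd — σ1 onset /s/, coda /wd/ (5→1 falls) ok → well-formed
tmujrt.vav — violates constraint 5: syllable 1 coda /jrt/ has 3 consonants (> 2) → ill-formed
tzrajr.word — violates constraint 2: syllable 1 onset /tzr/ has 3 consonants (> 2) → ill-formed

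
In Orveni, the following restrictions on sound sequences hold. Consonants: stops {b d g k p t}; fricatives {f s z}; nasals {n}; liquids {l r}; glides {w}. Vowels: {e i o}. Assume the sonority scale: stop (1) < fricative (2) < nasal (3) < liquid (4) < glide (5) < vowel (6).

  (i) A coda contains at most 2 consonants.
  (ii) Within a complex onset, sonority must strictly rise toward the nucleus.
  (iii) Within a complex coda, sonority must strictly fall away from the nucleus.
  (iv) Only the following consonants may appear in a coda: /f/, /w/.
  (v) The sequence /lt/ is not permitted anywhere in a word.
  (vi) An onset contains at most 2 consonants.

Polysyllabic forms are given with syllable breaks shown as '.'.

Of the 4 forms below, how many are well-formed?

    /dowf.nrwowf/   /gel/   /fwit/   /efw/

/dowf.nrwowf/ — violates constraint (vi): syllable 2 onset /nrw/ has 3 consonants (> 2) → ill-formed
/gel/ — violates constraint (iv): syllable 1 coda contains /l/, which is not a licensed coda consonant → ill-formed
/fwit/ — violates constraint (iv): syllable 1 coda contains /t/, which is not a licensed coda consonant → ill-formed
/efw/ — violates constraint (iii): syllable 1 coda /fw/: /f/ (fricative, 2) → /w/ (glide, 5) does not fall → ill-formed
No form is well-formed → 0.

0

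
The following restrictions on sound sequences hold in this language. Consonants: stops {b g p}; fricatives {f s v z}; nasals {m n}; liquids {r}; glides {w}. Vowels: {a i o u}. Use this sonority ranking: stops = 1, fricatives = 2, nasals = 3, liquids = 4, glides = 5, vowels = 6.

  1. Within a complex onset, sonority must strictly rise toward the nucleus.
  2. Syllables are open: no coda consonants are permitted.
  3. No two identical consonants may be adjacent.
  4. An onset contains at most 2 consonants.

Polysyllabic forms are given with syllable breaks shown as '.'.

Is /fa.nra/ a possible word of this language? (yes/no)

/fa.nra/ — σ1 onset /f/, coda /∅/ ok; σ2 onset /nr/ (3→4 rises), coda /∅/ ok → permitted

yes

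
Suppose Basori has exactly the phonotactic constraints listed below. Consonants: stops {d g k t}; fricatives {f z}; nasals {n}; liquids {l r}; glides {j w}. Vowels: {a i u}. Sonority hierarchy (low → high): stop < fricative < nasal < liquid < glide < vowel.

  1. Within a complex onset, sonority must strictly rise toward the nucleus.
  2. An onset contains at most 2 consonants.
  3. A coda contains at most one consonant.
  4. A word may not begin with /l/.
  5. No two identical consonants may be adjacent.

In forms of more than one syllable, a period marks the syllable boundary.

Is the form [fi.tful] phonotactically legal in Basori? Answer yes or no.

yes

[fi.tful] — σ1 onset /f/, coda /∅/ ok; σ2 onset /tf/ (1→2 rises), coda /l/ ok → phonotactically legal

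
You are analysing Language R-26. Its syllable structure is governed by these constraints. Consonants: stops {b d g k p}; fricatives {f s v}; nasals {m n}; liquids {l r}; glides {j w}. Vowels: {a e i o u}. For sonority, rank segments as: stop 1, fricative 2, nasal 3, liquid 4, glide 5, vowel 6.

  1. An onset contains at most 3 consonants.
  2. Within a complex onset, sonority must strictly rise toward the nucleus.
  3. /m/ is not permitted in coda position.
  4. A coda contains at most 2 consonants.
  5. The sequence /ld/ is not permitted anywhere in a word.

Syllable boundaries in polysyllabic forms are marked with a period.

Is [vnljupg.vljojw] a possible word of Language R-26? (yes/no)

[vnljupg.vljojw] — violates constraint 1: syllable 1 onset /vnlj/ has 4 consonants (> 3) → illicit

no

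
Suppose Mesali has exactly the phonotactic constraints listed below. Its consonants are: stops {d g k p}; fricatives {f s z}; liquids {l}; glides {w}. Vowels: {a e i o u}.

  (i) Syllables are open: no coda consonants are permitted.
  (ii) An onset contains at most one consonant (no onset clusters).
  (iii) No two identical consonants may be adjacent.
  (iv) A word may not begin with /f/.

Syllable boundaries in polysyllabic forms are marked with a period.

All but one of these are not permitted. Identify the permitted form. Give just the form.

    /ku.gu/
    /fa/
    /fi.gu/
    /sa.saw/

/ku.gu/ — σ1 onset /k/, coda /∅/ ok; σ2 onset /g/, coda /∅/ ok → permitted
/fa/ — violates constraint (iv): word begins with /f/ → not permitted
/fi.gu/ — violates constraint (iv): word begins with /f/ → not permitted
/sa.saw/ — violates constraint (i): syllable 2 coda /w/ has 1 consonant (> 0) → not permitted

/ku.gu/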